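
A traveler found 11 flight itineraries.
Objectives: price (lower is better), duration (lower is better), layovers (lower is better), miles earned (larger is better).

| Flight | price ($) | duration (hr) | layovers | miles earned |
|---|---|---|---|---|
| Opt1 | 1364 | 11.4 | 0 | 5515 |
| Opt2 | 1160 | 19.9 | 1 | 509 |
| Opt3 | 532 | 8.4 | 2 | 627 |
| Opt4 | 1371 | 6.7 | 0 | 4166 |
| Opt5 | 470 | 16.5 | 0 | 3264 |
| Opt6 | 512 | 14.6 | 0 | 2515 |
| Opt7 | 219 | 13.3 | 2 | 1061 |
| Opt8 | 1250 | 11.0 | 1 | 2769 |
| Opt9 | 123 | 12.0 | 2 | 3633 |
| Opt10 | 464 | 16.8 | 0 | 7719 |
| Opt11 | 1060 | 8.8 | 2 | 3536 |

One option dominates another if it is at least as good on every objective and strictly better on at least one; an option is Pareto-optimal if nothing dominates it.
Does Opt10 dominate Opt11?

Opt10 vs Opt11: Opt10 is worse on duration (16.8 vs 8.8), so it does not dominate Opt11.

No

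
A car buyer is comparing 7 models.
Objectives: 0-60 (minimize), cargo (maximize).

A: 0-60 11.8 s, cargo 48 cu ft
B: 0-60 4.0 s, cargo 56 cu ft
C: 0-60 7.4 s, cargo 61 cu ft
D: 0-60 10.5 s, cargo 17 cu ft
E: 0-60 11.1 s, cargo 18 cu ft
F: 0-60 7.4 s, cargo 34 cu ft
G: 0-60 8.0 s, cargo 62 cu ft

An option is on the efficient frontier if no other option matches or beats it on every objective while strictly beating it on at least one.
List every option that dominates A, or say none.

B, C, G

B: 0-60 4.0≤11.8, cargo 56≥48 — dominates A.
C: 0-60 7.4≤11.8, cargo 61≥48 — dominates A.
G: 0-60 8.0≤11.8, cargo 62≥48 — dominates A.
Others (D, E, F) are each worse than A on at least one objective.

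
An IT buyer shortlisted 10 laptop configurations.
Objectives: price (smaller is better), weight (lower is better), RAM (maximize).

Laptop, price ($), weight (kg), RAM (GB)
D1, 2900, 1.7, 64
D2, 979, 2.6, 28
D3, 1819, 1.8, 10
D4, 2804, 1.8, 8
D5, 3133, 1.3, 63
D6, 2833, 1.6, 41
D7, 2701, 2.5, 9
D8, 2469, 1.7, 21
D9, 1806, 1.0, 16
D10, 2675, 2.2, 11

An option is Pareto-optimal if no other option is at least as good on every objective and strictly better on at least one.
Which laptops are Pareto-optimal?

D1: not dominated (best RAM).
D2: not dominated (best price).
D3: dominated by D9 (price 1806≤1819, weight 1.0≤1.8, RAM 16≥10).
D4: dominated by D3 (price 1819≤2804, weight 1.8≤1.8, RAM 10≥8).
D5: not dominated.
D6: not dominated.
D7: dominated by D3 (price 1819≤2701, weight 1.8≤2.5, RAM 10≥9).
D8: not dominated.
D9: not dominated (best weight).
D10: dominated by D8 (price 2469≤2675, weight 1.7≤2.2, RAM 21≥11).

D1, D2, D5, D6, D8, D9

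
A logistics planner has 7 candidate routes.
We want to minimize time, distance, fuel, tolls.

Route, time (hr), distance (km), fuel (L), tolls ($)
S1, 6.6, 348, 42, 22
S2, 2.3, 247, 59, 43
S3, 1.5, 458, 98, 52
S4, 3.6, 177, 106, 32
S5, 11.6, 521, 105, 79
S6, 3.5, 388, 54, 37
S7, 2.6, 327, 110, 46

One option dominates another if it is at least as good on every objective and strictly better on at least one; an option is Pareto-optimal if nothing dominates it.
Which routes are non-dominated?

S1: not dominated (best fuel).
S2: not dominated.
S3: not dominated (best time).
S4: not dominated (best distance).
S5: dominated by S1 (time 6.6≤11.6, distance 348≤521, fuel 42≤105, tolls 22≤79).
S6: not dominated.
S7: dominated by S2 (time 2.3≤2.6, distance 247≤327, fuel 59≤110, tolls 43≤46).

S1, S2, S3, S4, S6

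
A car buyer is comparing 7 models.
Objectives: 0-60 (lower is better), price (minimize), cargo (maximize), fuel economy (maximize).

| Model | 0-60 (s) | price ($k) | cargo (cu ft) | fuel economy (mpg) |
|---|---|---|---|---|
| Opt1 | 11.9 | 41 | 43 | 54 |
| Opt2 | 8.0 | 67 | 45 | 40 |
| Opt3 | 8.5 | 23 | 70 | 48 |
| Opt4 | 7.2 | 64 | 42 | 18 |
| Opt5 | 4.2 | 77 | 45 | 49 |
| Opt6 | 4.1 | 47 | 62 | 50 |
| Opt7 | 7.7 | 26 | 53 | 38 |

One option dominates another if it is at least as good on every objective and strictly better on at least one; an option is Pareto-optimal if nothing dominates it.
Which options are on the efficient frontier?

Opt1, Opt3, Opt6, Opt7

Opt1: not dominated (best fuel economy).
Opt2: dominated by Opt6 (0-60 4.1≤8.0, price 47≤67, cargo 62≥45, fuel economy 50≥40).
Opt3: not dominated (best price).
Opt4: dominated by Opt6 (0-60 4.1≤7.2, price 47≤64, cargo 62≥42, fuel economy 50≥18).
Opt5: dominated by Opt6 (0-60 4.1≤4.2, price 47≤77, cargo 62≥45, fuel economy 50≥49).
Opt6: not dominated (best 0-60).
Opt7: not dominated.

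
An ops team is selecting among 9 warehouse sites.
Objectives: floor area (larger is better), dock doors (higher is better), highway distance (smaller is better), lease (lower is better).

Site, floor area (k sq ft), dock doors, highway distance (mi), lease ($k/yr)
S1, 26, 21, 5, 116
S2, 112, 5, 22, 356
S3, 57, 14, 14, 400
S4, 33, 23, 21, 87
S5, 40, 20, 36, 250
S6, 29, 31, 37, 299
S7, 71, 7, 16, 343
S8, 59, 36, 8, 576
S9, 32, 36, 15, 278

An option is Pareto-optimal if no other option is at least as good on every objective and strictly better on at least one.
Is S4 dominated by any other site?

S1: worse on floor area (26 vs 33).
S2: worse on dock doors (5 vs 23).
S3: worse on dock doors (14 vs 23).
S5: worse on dock doors (20 vs 23).
S6: worse on floor area (29 vs 33).
S7: worse on dock doors (7 vs 23).
S8: worse on lease (576 vs 87).
S9: worse on floor area (32 vs 33).
No option is at least as good as S4 on every objective and strictly better on one.

No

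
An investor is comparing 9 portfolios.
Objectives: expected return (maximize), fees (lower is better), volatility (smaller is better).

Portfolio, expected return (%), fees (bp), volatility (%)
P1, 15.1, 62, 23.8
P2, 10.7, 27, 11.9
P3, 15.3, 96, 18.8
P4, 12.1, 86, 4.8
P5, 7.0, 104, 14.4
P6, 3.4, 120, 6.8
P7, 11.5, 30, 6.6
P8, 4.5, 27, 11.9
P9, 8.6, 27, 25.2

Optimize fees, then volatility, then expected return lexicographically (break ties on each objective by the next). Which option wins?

P2

First minimize fees: best is 27, kept {P2, P8, P9}.
Then minimize volatility: best is 11.9, kept {P2, P8}.
Then maximize expected return: best is 10.7, kept {P2}.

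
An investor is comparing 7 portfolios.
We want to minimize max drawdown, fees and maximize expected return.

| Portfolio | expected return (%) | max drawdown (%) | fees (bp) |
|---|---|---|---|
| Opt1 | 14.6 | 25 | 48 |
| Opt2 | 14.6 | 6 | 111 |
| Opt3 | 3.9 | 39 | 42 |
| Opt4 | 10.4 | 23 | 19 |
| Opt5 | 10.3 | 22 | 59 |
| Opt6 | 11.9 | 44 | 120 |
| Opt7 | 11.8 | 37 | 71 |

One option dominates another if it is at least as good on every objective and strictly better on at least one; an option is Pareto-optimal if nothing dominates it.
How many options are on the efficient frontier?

4

Opt1: not dominated.
Opt2: not dominated (best max drawdown).
Opt3: dominated by Opt4 (expected return 10.4≥3.9, max drawdown 23≤39, fees 19≤42).
Opt4: not dominated (best fees).
Opt5: not dominated.
Opt6: dominated by Opt1 (expected return 14.6≥11.9, max drawdown 25≤44, fees 48≤120).
Opt7: dominated by Opt1 (expected return 14.6≥11.8, max drawdown 25≤37, fees 48≤71).
Pareto-optimal: Opt1, Opt2, Opt4, Opt5 → 4.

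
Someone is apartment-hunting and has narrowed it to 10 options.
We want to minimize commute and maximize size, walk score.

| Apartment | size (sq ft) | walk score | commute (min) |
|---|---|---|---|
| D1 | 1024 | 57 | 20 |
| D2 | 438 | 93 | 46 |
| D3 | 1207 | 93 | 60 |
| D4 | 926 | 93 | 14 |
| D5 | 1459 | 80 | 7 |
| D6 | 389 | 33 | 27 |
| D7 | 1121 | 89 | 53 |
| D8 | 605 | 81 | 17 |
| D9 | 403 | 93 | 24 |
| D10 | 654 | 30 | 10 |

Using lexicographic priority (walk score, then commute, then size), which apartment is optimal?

D4

First maximize walk score: best is 93, kept {D2, D3, D4, D9}.
Then minimize commute: best is 14, kept {D4}.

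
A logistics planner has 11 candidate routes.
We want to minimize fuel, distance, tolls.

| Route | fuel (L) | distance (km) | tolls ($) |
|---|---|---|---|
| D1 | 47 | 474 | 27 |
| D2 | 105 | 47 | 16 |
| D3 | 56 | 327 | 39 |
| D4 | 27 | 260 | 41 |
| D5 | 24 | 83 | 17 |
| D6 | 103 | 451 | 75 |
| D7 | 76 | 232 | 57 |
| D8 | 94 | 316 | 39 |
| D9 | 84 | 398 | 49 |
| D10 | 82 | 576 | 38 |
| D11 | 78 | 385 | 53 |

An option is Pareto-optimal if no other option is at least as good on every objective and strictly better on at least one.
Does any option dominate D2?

No

D1: worse on distance (474 vs 47).
D3: worse on distance (327 vs 47).
D4: worse on distance (260 vs 47).
D5: worse on distance (83 vs 47).
D6: worse on distance (451 vs 47).
D7: worse on distance (232 vs 47).
D8: worse on distance (316 vs 47).
D9: worse on distance (398 vs 47).
D10: worse on distance (576 vs 47).
D11: worse on distance (385 vs 47).
No option is at least as good as D2 on every objective and strictly better on one.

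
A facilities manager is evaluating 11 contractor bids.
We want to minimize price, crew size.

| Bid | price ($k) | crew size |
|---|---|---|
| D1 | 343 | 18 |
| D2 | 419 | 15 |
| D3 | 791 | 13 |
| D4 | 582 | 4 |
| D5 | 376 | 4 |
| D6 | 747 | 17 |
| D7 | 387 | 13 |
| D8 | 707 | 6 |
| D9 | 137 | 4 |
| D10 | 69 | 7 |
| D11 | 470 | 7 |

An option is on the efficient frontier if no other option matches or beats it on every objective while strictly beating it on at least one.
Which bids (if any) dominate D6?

D2: price 419≤747, crew size 15≤17 — dominates D6.
D4: price 582≤747, crew size 4≤17 — dominates D6.
D5: price 376≤747, crew size 4≤17 — dominates D6.
D7: price 387≤747, crew size 13≤17 — dominates D6.
D8: price 707≤747, crew size 6≤17 — dominates D6.
D9: price 137≤747, crew size 4≤17 — dominates D6.
D10: price 69≤747, crew size 7≤17 — dominates D6.
D11: price 470≤747, crew size 7≤17 — dominates D6.
Others (D1, D3) are each worse than D6 on at least one objective.

D2, D4, D5, D7, D8, D9, D10, D11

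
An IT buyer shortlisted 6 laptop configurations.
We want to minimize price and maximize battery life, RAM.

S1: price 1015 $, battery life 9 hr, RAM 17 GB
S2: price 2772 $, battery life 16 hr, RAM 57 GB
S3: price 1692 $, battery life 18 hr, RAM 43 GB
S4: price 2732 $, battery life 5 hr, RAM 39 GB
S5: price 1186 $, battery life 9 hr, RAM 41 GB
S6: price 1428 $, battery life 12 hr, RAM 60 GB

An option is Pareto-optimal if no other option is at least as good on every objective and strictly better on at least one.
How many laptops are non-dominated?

5

S1: not dominated (best price).
S2: not dominated.
S3: not dominated (best battery life).
S4: dominated by S3 (price 1692≤2732, battery life 18≥5, RAM 43≥39).
S5: not dominated.
S6: not dominated (best RAM).
Pareto-optimal: S1, S2, S3, S5, S6 → 5.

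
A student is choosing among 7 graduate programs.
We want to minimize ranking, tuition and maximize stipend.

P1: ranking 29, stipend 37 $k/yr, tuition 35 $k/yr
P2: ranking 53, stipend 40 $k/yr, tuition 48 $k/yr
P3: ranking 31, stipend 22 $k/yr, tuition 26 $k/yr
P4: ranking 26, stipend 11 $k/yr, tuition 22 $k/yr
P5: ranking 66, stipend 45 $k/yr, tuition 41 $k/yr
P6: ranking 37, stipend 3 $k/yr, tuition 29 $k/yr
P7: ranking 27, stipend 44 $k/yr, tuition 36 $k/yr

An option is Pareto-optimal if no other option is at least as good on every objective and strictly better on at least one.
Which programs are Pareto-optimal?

P1, P3, P4, P5, P7

P1: not dominated.
P2: dominated by P7 (ranking 27≤53, stipend 44≥40, tuition 36≤48).
P3: not dominated.
P4: not dominated (best ranking).
P5: not dominated (best stipend).
P6: dominated by P3 (ranking 31≤37, stipend 22≥3, tuition 26≤29).
P7: not dominated.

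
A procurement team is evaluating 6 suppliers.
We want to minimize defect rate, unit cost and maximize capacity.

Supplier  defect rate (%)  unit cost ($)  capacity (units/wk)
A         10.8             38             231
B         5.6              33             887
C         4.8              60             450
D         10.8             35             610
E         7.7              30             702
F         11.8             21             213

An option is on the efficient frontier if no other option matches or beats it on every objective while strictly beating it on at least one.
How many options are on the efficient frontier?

4

A: dominated by B (defect rate 5.6≤10.8, unit cost 33≤38, capacity 887≥231).
B: not dominated (best capacity).
C: not dominated (best defect rate).
D: dominated by B (defect rate 5.6≤10.8, unit cost 33≤35, capacity 887≥610).
E: not dominated.
F: not dominated (best unit cost).
Pareto-optimal: B, C, E, F → 4.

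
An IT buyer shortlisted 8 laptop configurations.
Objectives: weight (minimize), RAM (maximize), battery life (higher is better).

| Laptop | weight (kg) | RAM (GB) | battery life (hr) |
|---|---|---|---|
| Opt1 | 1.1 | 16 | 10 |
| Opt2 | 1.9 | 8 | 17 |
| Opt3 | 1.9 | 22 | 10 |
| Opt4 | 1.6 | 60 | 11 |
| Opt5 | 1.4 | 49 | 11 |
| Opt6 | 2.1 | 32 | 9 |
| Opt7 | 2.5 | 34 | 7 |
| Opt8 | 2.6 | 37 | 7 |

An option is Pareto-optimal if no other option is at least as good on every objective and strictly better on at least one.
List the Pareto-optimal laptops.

Opt1: not dominated (best weight).
Opt2: not dominated (best battery life).
Opt3: dominated by Opt4 (weight 1.6≤1.9, RAM 60≥22, battery life 11≥10).
Opt4: not dominated (best RAM).
Opt5: not dominated.
Opt6: dominated by Opt4 (weight 1.6≤2.1, RAM 60≥32, battery life 11≥9).
Opt7: dominated by Opt4 (weight 1.6≤2.5, RAM 60≥34, battery life 11≥7).
Opt8: dominated by Opt4 (weight 1.6≤2.6, RAM 60≥37, battery life 11≥7).

Opt1, Opt2, Opt4, Opt5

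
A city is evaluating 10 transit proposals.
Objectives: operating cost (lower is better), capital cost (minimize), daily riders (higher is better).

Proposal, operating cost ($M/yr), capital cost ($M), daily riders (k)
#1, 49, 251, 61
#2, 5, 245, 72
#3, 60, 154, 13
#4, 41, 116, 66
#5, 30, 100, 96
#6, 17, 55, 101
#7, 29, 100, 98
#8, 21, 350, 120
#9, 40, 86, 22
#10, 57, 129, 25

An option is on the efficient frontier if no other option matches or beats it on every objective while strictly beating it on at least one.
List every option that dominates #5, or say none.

#6: operating cost 17≤30, capital cost 55≤100, daily riders 101≥96 — dominates #5.
#7: operating cost 29≤30, capital cost 100≤100, daily riders 98≥96 — dominates #5.
Others (#1, #2, #3, #4, #8, #9, #10) are each worse than #5 on at least one objective.

#6, #7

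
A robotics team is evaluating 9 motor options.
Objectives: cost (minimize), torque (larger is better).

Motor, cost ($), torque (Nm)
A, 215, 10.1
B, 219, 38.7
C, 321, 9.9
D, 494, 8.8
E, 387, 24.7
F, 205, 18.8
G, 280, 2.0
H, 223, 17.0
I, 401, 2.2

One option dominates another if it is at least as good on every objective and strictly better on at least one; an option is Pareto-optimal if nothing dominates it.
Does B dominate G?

B vs G: cost 219≤280, torque 38.7≥2.0 — B is at least as good on every objective with at least one strict improvement.

Yes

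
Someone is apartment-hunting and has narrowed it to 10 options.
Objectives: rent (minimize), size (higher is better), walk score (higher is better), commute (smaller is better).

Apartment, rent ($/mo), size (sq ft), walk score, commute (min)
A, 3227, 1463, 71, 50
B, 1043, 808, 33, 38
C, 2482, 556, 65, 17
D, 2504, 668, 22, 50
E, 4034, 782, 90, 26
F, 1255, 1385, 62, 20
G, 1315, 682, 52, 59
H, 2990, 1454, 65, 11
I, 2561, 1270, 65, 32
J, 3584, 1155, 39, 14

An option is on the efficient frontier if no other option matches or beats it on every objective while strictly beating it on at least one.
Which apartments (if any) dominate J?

H: rent 2990≤3584, size 1454≥1155, walk score 65≥39, commute 11≤14 — dominates J.
Others (A, B, C, D, E, F, G, I) are each worse than J on at least one objective.

H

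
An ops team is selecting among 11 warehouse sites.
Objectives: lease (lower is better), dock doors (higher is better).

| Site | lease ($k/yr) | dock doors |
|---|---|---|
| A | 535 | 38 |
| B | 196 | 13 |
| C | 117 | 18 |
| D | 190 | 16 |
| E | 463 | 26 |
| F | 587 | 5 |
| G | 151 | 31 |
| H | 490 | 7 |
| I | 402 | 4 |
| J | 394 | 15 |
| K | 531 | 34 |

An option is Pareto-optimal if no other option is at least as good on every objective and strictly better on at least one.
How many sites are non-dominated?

4

A: not dominated (best dock doors).
B: dominated by C (lease 117≤196, dock doors 18≥13).
C: not dominated (best lease).
D: dominated by C (lease 117≤190, dock doors 18≥16).
E: dominated by G (lease 151≤463, dock doors 31≥26).
F: dominated by A (lease 535≤587, dock doors 38≥5).
G: not dominated.
H: dominated by B (lease 196≤490, dock doors 13≥7).
I: dominated by B (lease 196≤402, dock doors 13≥4).
J: dominated by C (lease 117≤394, dock doors 18≥15).
K: not dominated.
Pareto-optimal: A, C, G, K → 4.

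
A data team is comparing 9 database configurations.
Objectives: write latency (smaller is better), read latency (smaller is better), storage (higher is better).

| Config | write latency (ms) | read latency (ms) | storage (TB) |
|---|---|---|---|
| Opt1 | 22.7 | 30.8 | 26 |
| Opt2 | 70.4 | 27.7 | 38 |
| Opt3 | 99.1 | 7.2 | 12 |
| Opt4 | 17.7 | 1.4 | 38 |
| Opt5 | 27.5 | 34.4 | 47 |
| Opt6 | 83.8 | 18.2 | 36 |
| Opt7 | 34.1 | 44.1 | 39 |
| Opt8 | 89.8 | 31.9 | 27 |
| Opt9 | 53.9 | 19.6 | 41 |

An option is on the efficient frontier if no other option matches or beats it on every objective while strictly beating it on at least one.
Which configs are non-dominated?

Opt1: dominated by Opt4 (write latency 17.7≤22.7, read latency 1.4≤30.8, storage 38≥26).
Opt2: dominated by Opt4 (write latency 17.7≤70.4, read latency 1.4≤27.7, storage 38≥38).
Opt3: dominated by Opt4 (write latency 17.7≤99.1, read latency 1.4≤7.2, storage 38≥12).
Opt4: not dominated (best write latency).
Opt5: not dominated (best storage).
Opt6: dominated by Opt4 (write latency 17.7≤83.8, read latency 1.4≤18.2, storage 38≥36).
Opt7: dominated by Opt5 (write latency 27.5≤34.1, read latency 34.4≤44.1, storage 47≥39).
Opt8: dominated by Opt2 (write latency 70.4≤89.8, read latency 27.7≤31.9, storage 38≥27).
Opt9: not dominated.

Opt4, Opt5, Opt9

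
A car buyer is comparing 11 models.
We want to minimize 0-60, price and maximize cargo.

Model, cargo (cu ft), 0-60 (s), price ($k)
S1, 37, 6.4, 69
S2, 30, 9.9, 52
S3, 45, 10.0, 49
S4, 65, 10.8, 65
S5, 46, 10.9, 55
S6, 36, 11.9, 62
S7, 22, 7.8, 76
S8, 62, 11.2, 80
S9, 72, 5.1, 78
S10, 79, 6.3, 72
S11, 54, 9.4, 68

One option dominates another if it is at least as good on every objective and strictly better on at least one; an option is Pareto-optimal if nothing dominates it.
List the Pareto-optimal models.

S1, S2, S3, S4, S5, S9, S10, S11

S1: not dominated.
S2: not dominated.
S3: not dominated (best price).
S4: not dominated.
S5: not dominated.
S6: dominated by S3 (cargo 45≥36, 0-60 10.0≤11.9, price 49≤62).
S7: dominated by S1 (cargo 37≥22, 0-60 6.4≤7.8, price 69≤76).
S8: dominated by S4 (cargo 65≥62, 0-60 10.8≤11.2, price 65≤80).
S9: not dominated (best 0-60).
S10: not dominated (best cargo).
S11: not dominated.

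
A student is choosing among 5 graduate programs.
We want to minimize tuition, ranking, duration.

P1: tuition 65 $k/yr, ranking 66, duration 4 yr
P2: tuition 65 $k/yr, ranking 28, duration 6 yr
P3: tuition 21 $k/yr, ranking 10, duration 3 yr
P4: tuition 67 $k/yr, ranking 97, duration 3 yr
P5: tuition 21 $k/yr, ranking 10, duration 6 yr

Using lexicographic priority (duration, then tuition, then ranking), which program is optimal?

P3

First minimize duration: best is 3, kept {P3, P4}.
Then minimize tuition: best is 21, kept {P3}.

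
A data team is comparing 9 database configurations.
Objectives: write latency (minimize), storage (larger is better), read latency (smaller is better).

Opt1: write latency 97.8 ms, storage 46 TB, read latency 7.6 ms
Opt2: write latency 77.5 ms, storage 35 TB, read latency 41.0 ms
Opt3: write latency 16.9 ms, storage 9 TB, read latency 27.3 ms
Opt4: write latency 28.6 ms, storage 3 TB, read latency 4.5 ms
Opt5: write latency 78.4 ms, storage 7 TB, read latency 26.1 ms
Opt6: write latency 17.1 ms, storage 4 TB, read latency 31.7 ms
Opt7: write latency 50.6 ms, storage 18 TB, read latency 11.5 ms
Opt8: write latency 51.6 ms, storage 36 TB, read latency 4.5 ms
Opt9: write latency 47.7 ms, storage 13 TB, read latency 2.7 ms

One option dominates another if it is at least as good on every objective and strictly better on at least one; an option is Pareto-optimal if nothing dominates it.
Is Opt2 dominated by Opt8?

Yes

Opt8 vs Opt2: write latency 51.6≤77.5, storage 36≥35, read latency 4.5≤41.0 — Opt8 is at least as good on every objective with at least one strict improvement.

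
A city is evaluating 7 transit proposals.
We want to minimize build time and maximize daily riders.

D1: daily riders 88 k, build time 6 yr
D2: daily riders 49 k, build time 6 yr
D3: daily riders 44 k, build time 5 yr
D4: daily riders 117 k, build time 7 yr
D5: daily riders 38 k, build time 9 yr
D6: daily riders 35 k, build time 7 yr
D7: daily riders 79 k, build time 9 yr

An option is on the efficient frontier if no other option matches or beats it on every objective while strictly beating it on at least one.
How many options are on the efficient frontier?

3

D1: not dominated.
D2: dominated by D1 (daily riders 88≥49, build time 6≤6).
D3: not dominated (best build time).
D4: not dominated (best daily riders).
D5: dominated by D1 (daily riders 88≥38, build time 6≤9).
D6: dominated by D1 (daily riders 88≥35, build time 6≤7).
D7: dominated by D1 (daily riders 88≥79, build time 6≤9).
Pareto-optimal: D1, D3, D4 → 3.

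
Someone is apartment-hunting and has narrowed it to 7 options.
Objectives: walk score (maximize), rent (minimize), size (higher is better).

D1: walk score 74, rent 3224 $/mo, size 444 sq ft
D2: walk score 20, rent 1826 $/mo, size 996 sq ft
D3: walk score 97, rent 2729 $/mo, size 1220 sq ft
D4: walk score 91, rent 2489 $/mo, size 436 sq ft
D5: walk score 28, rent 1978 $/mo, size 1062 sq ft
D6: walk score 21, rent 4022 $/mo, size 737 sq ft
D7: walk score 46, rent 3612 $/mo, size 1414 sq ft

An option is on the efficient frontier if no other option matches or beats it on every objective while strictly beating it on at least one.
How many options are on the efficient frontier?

5

D1: dominated by D3 (walk score 97≥74, rent 2729≤3224, size 1220≥444).
D2: not dominated (best rent).
D3: not dominated (best walk score).
D4: not dominated.
D5: not dominated.
D6: dominated by D3 (walk score 97≥21, rent 2729≤4022, size 1220≥737).
D7: not dominated (best size).
Pareto-optimal: D2, D3, D4, D5, D7 → 5.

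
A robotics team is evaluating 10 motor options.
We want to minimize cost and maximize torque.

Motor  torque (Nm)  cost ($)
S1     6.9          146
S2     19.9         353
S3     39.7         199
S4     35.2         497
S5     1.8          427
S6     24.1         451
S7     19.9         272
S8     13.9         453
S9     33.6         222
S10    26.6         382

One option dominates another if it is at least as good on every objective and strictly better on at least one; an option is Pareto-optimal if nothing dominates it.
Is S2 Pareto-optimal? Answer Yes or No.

No

S3 vs S2: torque 39.7≥19.9, cost 199≤353 — S3 is at least as good on every objective and strictly better on at least one, so S3 dominates S2.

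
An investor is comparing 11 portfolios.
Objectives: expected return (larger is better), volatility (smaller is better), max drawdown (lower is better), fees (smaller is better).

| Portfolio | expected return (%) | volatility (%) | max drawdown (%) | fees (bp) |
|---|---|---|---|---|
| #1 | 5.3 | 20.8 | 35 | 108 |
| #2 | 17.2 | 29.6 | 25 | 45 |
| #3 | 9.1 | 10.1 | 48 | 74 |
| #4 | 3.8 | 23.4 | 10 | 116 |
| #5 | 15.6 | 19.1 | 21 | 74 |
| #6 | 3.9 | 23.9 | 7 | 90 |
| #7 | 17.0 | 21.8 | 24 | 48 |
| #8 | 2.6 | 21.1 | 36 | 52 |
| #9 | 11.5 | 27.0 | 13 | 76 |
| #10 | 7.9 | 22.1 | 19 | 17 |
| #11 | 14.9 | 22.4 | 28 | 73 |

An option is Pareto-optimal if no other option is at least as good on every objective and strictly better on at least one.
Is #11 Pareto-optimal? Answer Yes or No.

No

#7 vs #11: expected return 17.0≥14.9, volatility 21.8≤22.4, max drawdown 24≤28, fees 48≤73 — #7 is at least as good on every objective and strictly better on at least one, so #7 dominates #11.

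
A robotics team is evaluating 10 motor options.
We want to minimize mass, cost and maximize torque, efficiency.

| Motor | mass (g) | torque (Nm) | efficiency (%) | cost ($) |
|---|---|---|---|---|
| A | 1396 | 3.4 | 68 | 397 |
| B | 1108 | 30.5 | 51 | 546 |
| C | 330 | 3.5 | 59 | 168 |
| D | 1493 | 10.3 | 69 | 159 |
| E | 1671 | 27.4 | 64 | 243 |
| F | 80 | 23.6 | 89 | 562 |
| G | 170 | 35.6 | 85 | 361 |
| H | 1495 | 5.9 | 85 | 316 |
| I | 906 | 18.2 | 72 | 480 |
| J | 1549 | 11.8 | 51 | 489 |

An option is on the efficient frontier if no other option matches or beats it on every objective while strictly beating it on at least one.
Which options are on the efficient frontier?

A: dominated by G (mass 170≤1396, torque 35.6≥3.4, efficiency 85≥68, cost 361≤397).
B: dominated by G (mass 170≤1108, torque 35.6≥30.5, efficiency 85≥51, cost 361≤546).
C: not dominated.
D: not dominated (best cost).
E: not dominated.
F: not dominated (best mass).
G: not dominated (best torque).
H: not dominated.
I: dominated by G (mass 170≤906, torque 35.6≥18.2, efficiency 85≥72, cost 361≤480).
J: dominated by G (mass 170≤1549, torque 35.6≥11.8, efficiency 85≥51, cost 361≤489).

C, D, E, F, G, H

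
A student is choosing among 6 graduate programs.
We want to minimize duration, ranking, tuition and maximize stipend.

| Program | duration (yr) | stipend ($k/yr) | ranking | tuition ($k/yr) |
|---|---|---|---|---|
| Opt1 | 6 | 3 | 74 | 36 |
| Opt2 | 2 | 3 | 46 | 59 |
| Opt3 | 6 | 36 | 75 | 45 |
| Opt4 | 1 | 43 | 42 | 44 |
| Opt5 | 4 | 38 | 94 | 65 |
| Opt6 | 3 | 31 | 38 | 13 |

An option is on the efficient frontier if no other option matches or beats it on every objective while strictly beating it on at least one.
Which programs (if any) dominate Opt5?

Opt4

Opt4: duration 1≤4, stipend 43≥38, ranking 42≤94, tuition 44≤65 — dominates Opt5.
Others (Opt1, Opt2, Opt3, Opt6) are each worse than Opt5 on at least one objective.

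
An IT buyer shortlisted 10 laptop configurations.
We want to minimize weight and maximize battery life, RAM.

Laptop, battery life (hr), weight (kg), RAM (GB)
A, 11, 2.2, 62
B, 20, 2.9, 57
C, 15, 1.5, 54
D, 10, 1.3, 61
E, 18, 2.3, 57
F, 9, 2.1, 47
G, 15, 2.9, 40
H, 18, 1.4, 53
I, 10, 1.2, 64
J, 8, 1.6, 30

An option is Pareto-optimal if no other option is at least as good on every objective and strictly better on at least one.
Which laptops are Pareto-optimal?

A, B, C, E, H, I

A: not dominated.
B: not dominated (best battery life).
C: not dominated.
D: dominated by I (battery life 10≥10, weight 1.2≤1.3, RAM 64≥61).
E: not dominated.
F: dominated by C (battery life 15≥9, weight 1.5≤2.1, RAM 54≥47).
G: dominated by B (battery life 20≥15, weight 2.9≤2.9, RAM 57≥40).
H: not dominated.
I: not dominated (best weight).
J: dominated by C (battery life 15≥8, weight 1.5≤1.6, RAM 54≥30).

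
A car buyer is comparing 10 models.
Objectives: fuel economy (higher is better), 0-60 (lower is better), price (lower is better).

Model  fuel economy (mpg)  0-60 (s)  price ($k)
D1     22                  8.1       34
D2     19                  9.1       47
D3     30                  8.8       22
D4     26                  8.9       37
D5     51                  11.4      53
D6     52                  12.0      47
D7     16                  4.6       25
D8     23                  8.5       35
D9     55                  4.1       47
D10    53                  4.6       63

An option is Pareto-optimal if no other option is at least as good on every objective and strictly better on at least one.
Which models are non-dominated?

D1: not dominated.
D2: dominated by D1 (fuel economy 22≥19, 0-60 8.1≤9.1, price 34≤47).
D3: not dominated (best price).
D4: dominated by D3 (fuel economy 30≥26, 0-60 8.8≤8.9, price 22≤37).
D5: dominated by D9 (fuel economy 55≥51, 0-60 4.1≤11.4, price 47≤53).
D6: dominated by D9 (fuel economy 55≥52, 0-60 4.1≤12.0, price 47≤47).
D7: not dominated.
D8: not dominated.
D9: not dominated (best fuel economy).
D10: dominated by D9 (fuel economy 55≥53, 0-60 4.1≤4.6, price 47≤63).

D1, D3, D7, D8, D9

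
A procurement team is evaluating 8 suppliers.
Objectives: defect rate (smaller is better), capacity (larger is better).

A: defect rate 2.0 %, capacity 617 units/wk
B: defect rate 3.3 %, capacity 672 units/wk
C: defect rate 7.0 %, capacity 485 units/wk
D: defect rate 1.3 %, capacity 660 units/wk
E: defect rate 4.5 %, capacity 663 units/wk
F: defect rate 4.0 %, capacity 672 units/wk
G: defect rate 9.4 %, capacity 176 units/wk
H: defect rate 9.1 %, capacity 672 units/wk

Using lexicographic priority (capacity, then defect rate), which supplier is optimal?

First maximize capacity: best is 672, kept {B, F, H}.
Then minimize defect rate: best is 3.3, kept {B}.

B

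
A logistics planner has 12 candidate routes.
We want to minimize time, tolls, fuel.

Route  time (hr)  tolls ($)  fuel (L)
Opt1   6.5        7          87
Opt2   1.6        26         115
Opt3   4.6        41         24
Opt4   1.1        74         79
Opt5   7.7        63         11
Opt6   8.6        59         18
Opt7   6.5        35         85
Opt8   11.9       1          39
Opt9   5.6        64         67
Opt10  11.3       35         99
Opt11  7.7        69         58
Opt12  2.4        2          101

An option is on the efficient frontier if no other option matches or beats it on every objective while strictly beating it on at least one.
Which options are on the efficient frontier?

Opt1: not dominated.
Opt2: not dominated.
Opt3: not dominated.
Opt4: not dominated (best time).
Opt5: not dominated (best fuel).
Opt6: not dominated.
Opt7: not dominated.
Opt8: not dominated (best tolls).
Opt9: dominated by Opt3 (time 4.6≤5.6, tolls 41≤64, fuel 24≤67).
Opt10: dominated by Opt1 (time 6.5≤11.3, tolls 7≤35, fuel 87≤99).
Opt11: dominated by Opt3 (time 4.6≤7.7, tolls 41≤69, fuel 24≤58).
Opt12: not dominated.

Opt1, Opt2, Opt3, Opt4, Opt5, Opt6, Opt7, Opt8, Opt12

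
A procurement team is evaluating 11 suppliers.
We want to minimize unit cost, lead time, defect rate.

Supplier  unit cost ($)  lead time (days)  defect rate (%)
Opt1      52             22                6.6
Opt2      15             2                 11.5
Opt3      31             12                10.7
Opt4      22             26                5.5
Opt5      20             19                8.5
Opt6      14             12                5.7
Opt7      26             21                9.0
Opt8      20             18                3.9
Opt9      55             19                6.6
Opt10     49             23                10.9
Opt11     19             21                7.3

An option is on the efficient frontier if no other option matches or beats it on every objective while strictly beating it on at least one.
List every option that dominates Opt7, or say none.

Opt5, Opt6, Opt8, Opt11

Opt5: unit cost 20≤26, lead time 19≤21, defect rate 8.5≤9.0 — dominates Opt7.
Opt6: unit cost 14≤26, lead time 12≤21, defect rate 5.7≤9.0 — dominates Opt7.
Opt8: unit cost 20≤26, lead time 18≤21, defect rate 3.9≤9.0 — dominates Opt7.
Opt11: unit cost 19≤26, lead time 21≤21, defect rate 7.3≤9.0 — dominates Opt7.
Others (Opt1, Opt2, Opt3, Opt4, Opt9, Opt10) are each worse than Opt7 on at least one objective.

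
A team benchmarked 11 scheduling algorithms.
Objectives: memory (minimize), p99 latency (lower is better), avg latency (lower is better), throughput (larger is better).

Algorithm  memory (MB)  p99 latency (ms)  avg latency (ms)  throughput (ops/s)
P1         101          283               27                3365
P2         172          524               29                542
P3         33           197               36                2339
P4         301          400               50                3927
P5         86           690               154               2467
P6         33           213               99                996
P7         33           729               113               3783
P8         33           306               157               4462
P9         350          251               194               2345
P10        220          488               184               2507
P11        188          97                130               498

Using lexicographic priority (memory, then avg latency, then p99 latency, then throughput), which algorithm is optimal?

First minimize memory: best is 33, kept {P3, P6, P7, P8}.
Then minimize avg latency: best is 36, kept {P3}.

P3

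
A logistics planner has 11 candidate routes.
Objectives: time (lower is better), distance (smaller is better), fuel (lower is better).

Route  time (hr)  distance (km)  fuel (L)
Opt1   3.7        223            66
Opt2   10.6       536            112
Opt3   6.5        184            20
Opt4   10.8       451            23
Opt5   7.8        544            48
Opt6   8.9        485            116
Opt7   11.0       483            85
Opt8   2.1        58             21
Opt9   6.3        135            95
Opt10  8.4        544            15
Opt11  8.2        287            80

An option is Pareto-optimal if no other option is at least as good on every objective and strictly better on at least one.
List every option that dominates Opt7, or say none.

Opt1, Opt3, Opt4, Opt8, Opt11

Opt1: time 3.7≤11.0, distance 223≤483, fuel 66≤85 — dominates Opt7.
Opt3: time 6.5≤11.0, distance 184≤483, fuel 20≤85 — dominates Opt7.
Opt4: time 10.8≤11.0, distance 451≤483, fuel 23≤85 — dominates Opt7.
Opt8: time 2.1≤11.0, distance 58≤483, fuel 21≤85 — dominates Opt7.
Opt11: time 8.2≤11.0, distance 287≤483, fuel 80≤85 — dominates Opt7.
Others (Opt2, Opt5, Opt6, Opt9, Opt10) are each worse than Opt7 on at least one objective.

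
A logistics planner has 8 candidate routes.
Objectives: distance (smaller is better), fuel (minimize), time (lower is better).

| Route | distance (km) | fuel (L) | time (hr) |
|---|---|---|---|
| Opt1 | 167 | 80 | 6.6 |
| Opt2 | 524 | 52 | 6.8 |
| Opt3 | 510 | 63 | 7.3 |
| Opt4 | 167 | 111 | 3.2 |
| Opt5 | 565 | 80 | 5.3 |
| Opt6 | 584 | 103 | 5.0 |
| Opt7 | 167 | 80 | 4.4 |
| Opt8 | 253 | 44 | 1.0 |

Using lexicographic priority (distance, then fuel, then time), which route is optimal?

Opt7

First minimize distance: best is 167, kept {Opt1, Opt4, Opt7}.
Then minimize fuel: best is 80, kept {Opt1, Opt7}.
Then minimize time: best is 4.4, kept {Opt7}.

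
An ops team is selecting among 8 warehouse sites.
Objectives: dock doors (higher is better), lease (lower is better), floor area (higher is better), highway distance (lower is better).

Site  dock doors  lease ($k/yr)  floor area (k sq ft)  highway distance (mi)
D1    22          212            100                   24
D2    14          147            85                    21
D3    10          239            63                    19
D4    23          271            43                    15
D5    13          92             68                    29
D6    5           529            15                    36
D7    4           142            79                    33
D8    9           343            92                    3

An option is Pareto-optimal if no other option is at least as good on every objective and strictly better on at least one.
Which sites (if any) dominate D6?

D1, D2, D3, D4, D5, D8

D1: dock doors 22≥5, lease 212≤529, floor area 100≥15, highway distance 24≤36 — dominates D6.
D2: dock doors 14≥5, lease 147≤529, floor area 85≥15, highway distance 21≤36 — dominates D6.
D3: dock doors 10≥5, lease 239≤529, floor area 63≥15, highway distance 19≤36 — dominates D6.
D4: dock doors 23≥5, lease 271≤529, floor area 43≥15, highway distance 15≤36 — dominates D6.
D5: dock doors 13≥5, lease 92≤529, floor area 68≥15, highway distance 29≤36 — dominates D6.
D8: dock doors 9≥5, lease 343≤529, floor area 92≥15, highway distance 3≤36 — dominates D6.
Others (D7) are each worse than D6 on at least one objective.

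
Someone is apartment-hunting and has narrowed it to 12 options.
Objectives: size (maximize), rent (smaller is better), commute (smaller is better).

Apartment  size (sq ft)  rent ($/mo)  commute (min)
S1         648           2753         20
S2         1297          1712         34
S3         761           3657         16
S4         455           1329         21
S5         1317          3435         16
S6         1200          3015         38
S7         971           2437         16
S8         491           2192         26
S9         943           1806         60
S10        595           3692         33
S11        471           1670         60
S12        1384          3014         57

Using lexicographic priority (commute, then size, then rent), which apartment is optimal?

First minimize commute: best is 16, kept {S3, S5, S7}.
Then maximize size: best is 1317, kept {S5}.

S5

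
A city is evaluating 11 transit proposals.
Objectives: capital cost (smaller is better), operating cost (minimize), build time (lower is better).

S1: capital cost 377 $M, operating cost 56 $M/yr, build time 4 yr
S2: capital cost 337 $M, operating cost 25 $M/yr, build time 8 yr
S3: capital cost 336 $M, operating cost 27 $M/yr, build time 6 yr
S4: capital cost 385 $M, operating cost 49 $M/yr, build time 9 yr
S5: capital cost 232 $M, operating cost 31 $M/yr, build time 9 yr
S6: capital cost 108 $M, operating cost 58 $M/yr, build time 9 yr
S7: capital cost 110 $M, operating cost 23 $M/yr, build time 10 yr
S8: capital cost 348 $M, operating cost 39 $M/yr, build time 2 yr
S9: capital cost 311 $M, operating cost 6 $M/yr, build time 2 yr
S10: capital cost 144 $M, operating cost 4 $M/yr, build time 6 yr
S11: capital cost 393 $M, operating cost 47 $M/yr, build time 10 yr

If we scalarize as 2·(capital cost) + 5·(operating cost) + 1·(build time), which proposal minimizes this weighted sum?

S1: 2·377 + 5·56 + 1·4 = 1038
S2: 2·337 + 5·25 + 1·8 = 807
S3: 2·336 + 5·27 + 1·6 = 813
S4: 2·385 + 5·49 + 1·9 = 1024
S5: 2·232 + 5·31 + 1·9 = 628
S6: 2·108 + 5·58 + 1·9 = 515
S7: 2·110 + 5·23 + 1·10 = 345
S8: 2·348 + 5·39 + 1·2 = 893
S9: 2·311 + 5·6 + 1·2 = 654
S10: 2·144 + 5·4 + 1·6 = 314
S11: 2·393 + 5·47 + 1·10 = 1031
Lowest: S10 at 314.

S10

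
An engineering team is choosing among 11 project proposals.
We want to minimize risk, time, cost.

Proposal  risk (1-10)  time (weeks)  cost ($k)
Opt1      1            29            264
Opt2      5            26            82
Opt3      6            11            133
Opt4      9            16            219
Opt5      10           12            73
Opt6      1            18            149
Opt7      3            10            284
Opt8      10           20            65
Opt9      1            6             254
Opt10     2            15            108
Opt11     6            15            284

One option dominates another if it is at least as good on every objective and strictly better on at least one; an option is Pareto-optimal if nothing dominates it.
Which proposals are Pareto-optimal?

Opt2, Opt3, Opt5, Opt6, Opt8, Opt9, Opt10

Opt1: dominated by Opt6 (risk 1≤1, time 18≤29, cost 149≤264).
Opt2: not dominated.
Opt3: not dominated.
Opt4: dominated by Opt3 (risk 6≤9, time 11≤16, cost 133≤219).
Opt5: not dominated.
Opt6: not dominated.
Opt7: dominated by Opt9 (risk 1≤3, time 6≤10, cost 254≤284).
Opt8: not dominated (best cost).
Opt9: not dominated (best time).
Opt10: not dominated.
Opt11: dominated by Opt3 (risk 6≤6, time 11≤15, cost 133≤284).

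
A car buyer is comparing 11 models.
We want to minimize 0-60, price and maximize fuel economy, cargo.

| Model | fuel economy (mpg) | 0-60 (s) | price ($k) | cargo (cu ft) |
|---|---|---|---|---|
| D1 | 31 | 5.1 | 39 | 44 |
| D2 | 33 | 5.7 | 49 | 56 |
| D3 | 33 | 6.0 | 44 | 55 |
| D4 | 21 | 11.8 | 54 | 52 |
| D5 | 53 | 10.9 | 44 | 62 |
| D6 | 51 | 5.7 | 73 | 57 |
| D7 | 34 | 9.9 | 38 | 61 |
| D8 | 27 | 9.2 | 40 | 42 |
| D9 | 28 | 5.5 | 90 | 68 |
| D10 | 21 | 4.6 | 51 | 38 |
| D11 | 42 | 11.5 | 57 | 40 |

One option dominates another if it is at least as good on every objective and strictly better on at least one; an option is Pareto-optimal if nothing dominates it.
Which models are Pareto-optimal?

D1: not dominated.
D2: not dominated.
D3: not dominated.
D4: dominated by D2 (fuel economy 33≥21, 0-60 5.7≤11.8, price 49≤54, cargo 56≥52).
D5: not dominated (best fuel economy).
D6: not dominated.
D7: not dominated (best price).
D8: dominated by D1 (fuel economy 31≥27, 0-60 5.1≤9.2, price 39≤40, cargo 44≥42).
D9: not dominated (best cargo).
D10: not dominated (best 0-60).
D11: dominated by D5 (fuel economy 53≥42, 0-60 10.9≤11.5, price 44≤57, cargo 62≥40).

D1, D2, D3, D5, D6, D7, D9, D10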